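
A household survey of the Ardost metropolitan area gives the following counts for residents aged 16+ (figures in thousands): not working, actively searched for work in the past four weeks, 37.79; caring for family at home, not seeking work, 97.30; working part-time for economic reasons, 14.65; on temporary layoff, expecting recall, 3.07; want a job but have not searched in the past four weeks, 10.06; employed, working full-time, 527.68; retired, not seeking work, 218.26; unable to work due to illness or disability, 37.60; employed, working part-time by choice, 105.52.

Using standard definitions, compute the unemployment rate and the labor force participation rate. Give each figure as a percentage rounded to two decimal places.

Employed = 14.65 + 527.68 + 105.52 = 647.85 thousand (anyone who worked, including part-time for economic reasons, counts as employed).
Unemployed = 37.79 + 3.07 = 40.86 thousand (jobless and actively searching, or on temporary layoff).
Labor force = 647.85 + 40.86 = 688.71 thousand.
Not in labor force = 97.30 + 10.06 + 218.26 + 37.60 = 363.22 thousand (those not working and not actively searching are outside the labor force — including those who want a job but have given up searching).
Civilian working-age population = 688.71 + 363.22 = 1,051.93 thousand.
Unemployment rate = 40.86 / 688.71 = 5.93%.
Labor force participation rate = 688.71 / 1,051.93 = 65.47%.

Unemployment rate ≈ 5.93%; labor force participation rate ≈ 65.47%.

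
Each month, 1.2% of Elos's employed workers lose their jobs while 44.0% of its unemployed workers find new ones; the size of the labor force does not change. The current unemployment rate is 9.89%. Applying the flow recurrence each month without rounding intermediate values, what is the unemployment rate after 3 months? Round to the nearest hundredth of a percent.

Unemployment rate after three months ≈ 3.85%.

With a fixed labor force, u_{t+1} = u_t + s·(1−u_t) − f·u_t = u_t·(1−s−f) + s.
Here 1−s−f = 0.548 and s = 0.012.
u_1 = 0.098900 × 0.548 + 0.012 = 0.066197.
u_2 = 0.066197 × 0.548 + 0.012 = 0.048276.
u_3 = 0.048276 × 0.548 + 0.012 = 0.038455.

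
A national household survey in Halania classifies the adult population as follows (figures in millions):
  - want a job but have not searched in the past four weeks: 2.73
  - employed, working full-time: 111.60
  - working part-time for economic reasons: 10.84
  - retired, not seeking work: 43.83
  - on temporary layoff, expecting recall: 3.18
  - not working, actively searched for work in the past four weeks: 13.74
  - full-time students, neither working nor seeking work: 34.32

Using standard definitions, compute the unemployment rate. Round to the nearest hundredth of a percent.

Employed = 111.60 + 10.84 = 122.44 million (anyone who worked, including part-time for economic reasons, counts as employed).
Unemployed = 3.18 + 13.74 = 16.92 million (jobless and actively searching, or on temporary layoff).
Labor force = 122.44 + 16.92 = 139.36 million.
Unemployment rate = 16.92 / 139.36 = 12.14%.

Unemployment rate ≈ 12.14%.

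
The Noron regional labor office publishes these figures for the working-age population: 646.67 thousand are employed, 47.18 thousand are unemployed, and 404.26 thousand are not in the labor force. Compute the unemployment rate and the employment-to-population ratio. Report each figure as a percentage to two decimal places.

Labor force = employed + unemployed = 646.67 + 47.18 = 693.85 thousand.
Working-age population = 693.85 + 404.26 = 1,098.11 thousand.
Unemployment rate = 47.18 / 693.85 = 6.80%.
Employment-population ratio = 646.67 / 1,098.11 = 58.89%.

Unemployment rate ≈ 6.80%; employment-population ratio ≈ 58.89%.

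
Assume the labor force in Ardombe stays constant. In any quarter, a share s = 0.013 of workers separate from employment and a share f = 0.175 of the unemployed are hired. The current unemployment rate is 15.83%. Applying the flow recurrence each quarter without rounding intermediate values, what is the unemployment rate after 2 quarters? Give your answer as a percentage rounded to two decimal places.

Unemployment rate after two quarters ≈ 12.79%.

With a fixed labor force, u_{t+1} = u_t + s·(1−u_t) − f·u_t = u_t·(1−s−f) + s.
Here 1−s−f = 0.812 and s = 0.013.
u_1 = 0.158300 × 0.812 + 0.013 = 0.141540.
u_2 = 0.141540 × 0.812 + 0.013 = 0.127930.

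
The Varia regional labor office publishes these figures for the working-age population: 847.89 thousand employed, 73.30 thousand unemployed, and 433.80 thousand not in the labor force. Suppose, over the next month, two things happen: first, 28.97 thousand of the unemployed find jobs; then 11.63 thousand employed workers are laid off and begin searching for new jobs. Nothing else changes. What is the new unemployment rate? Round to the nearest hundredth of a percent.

Initially, labor force = 847.89 + 73.30 = 921.19 thousand, so u = 73.30/921.19 = 7.96%.
After the first change, unemployed falls and employed rises by 28.97; labor force unchanged → E = 876.86, U = 44.33, labor force = 921.19 thousand.
After the second change, employed falls and unemployed rises by 11.63; labor force unchanged → E = 865.23, U = 55.96, labor force = 921.19 thousand.
New unemployment rate = 55.96 / 921.19 = 6.07%.

New unemployment rate ≈ 6.07%.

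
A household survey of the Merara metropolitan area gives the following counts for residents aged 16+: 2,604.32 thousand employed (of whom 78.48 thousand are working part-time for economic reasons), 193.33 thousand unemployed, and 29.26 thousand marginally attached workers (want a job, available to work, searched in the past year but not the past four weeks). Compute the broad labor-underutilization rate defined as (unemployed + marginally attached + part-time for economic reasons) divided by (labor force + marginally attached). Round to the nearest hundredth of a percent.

Labor force = 2,604.32 + 193.33 = 2,797.65 thousand.
Numerator = 193.33 + 29.26 + 78.48 = 301.07 thousand.
Denominator = 2,797.65 + 29.26 = 2,826.91 thousand.
Broad rate = 301.07 / 2,826.91 = 10.65%.

Broad underutilization rate ≈ 10.65%.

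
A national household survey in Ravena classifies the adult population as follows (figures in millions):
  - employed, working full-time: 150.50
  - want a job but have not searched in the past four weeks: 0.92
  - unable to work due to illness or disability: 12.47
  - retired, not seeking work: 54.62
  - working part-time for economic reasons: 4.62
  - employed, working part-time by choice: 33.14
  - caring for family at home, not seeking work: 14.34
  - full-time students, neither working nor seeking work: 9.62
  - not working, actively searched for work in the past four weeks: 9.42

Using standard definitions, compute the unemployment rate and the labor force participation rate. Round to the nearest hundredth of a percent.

Employed = 150.50 + 4.62 + 33.14 = 188.26 million (anyone who worked, including part-time for economic reasons, counts as employed).
Unemployed = 9.42 million.
Labor force = 188.26 + 9.42 = 197.68 million.
Not in labor force = 0.92 + 12.47 + 54.62 + 14.34 + 9.62 = 91.97 million (those not working and not actively searching are outside the labor force — including those who want a job but have given up searching).
Civilian working-age population = 197.68 + 91.97 = 289.65 million.
Unemployment rate = 9.42 / 197.68 = 4.77%.
Labor force participation rate = 197.68 / 289.65 = 68.25%.

Unemployment rate ≈ 4.77%; labor force participation rate ≈ 68.25%.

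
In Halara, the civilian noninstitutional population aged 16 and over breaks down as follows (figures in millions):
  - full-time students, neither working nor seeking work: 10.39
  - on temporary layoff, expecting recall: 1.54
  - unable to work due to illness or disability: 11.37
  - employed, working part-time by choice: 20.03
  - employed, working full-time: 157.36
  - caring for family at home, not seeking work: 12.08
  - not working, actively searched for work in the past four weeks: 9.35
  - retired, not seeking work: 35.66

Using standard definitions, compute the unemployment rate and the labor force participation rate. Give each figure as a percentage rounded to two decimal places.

Unemployment rate ≈ 5.78%; labor force participation rate ≈ 73.04%.

Employed = 20.03 + 157.36 = 177.39 million.
Unemployed = 1.54 + 9.35 = 10.89 million (jobless and actively searching, or on temporary layoff).
Labor force = 177.39 + 10.89 = 188.28 million.
Not in labor force = 10.39 + 11.37 + 12.08 + 35.66 = 69.50 million (those not working and not actively searching are outside the labor force).
Civilian working-age population = 188.28 + 69.50 = 257.78 million.
Unemployment rate = 10.89 / 188.28 = 5.78%.
Labor force participation rate = 188.28 / 257.78 = 73.04%.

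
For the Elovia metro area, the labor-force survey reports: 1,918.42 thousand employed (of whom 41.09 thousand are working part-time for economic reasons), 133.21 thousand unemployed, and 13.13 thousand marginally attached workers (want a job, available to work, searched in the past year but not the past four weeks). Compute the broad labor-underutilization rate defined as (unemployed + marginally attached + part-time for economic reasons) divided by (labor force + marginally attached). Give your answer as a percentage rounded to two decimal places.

Labor force = 1,918.42 + 133.21 = 2,051.63 thousand.
Numerator = 133.21 + 13.13 + 41.09 = 187.43 thousand.
Denominator = 2,051.63 + 13.13 = 2,064.76 thousand.
Broad rate = 187.43 / 2,064.76 = 9.08%.

Broad underutilization rate ≈ 9.08%.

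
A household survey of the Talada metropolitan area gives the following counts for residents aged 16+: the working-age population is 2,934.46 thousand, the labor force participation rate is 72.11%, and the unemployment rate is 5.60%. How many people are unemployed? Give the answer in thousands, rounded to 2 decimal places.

About 118.50 thousand are unemployed.

Labor force = 0.7211 × 2,934.46 = 2,116.04 thousand.
Unemployed = 0.0560 × 2,116.04 ≈ 118.50 thousand.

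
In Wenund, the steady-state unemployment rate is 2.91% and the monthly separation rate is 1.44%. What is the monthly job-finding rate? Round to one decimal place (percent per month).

Job-finding rate ≈ 48.0% per month.

From u* = s/(s+f): f = s·(1−u)/u.
f = 1.44 × (1 − 0.0291) / 0.0291 = 1.3981 / 0.0291 ≈ 48.0% per month.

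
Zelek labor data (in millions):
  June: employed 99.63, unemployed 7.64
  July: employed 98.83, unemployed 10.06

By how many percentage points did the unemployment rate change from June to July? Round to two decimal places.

June: labor force = 99.63 + 7.64 = 107.27; u = 7.64/107.27 = 7.12%.
July: labor force = 98.83 + 10.06 = 108.89; u = 10.06/108.89 = 9.24%.
Change = 9.24% − 7.12% = +2.12 pp.

The unemployment rate changed by +2.12 percentage points.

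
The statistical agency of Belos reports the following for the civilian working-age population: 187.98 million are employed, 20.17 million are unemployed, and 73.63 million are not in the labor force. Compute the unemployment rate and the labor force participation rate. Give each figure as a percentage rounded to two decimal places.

Labor force = employed + unemployed = 187.98 + 20.17 = 208.15 million.
Working-age population = 208.15 + 73.63 = 281.78 million.
Unemployment rate = 20.17 / 208.15 = 9.69%.
Labor force participation rate = 208.15 / 281.78 = 73.87%.

Unemployment rate ≈ 9.69%; labor force participation rate ≈ 73.87%.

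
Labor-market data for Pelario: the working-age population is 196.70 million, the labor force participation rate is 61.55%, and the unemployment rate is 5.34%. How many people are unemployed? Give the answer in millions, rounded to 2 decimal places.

About 6.47 million are unemployed.

Labor force = 0.6155 × 196.70 = 121.07 million.
Unemployed = 0.0534 × 121.07 ≈ 6.47 million.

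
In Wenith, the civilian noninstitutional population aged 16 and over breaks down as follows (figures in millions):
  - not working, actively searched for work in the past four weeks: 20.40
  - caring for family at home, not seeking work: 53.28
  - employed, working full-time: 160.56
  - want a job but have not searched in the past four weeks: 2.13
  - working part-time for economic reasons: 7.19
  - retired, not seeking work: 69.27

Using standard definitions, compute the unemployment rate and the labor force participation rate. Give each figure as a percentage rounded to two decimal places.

Employed = 160.56 + 7.19 = 167.75 million (anyone who worked, including part-time for economic reasons, counts as employed).
Unemployed = 20.40 million.
Labor force = 167.75 + 20.40 = 188.15 million.
Not in labor force = 53.28 + 2.13 + 69.27 = 124.68 million (those not working and not actively searching are outside the labor force — including those who want a job but have given up searching).
Civilian working-age population = 188.15 + 124.68 = 312.83 million.
Unemployment rate = 20.40 / 188.15 = 10.84%.
Labor force participation rate = 188.15 / 312.83 = 60.14%.

Unemployment rate ≈ 10.84%; labor force participation rate ≈ 60.14%.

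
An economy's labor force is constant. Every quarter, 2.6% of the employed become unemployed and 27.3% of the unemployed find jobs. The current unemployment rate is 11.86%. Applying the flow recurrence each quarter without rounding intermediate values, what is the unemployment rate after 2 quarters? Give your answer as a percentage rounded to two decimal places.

With a fixed labor force, u_{t+1} = u_t + s·(1−u_t) − f·u_t = u_t·(1−s−f) + s.
Here 1−s−f = 0.701 and s = 0.026.
u_1 = 0.118600 × 0.701 + 0.026 = 0.109139.
u_2 = 0.109139 × 0.701 + 0.026 = 0.102506.

Unemployment rate after two quarters ≈ 10.25%.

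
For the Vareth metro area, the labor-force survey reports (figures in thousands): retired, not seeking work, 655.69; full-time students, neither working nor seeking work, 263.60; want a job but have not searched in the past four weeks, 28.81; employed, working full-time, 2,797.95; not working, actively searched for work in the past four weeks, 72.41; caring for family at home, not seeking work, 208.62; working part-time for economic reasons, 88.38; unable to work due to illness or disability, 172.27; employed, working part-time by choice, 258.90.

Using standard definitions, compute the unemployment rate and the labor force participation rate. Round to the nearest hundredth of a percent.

Unemployment rate ≈ 2.25%; labor force participation rate ≈ 70.77%.

Employed = 2,797.95 + 88.38 + 258.90 = 3,145.23 thousand (anyone who worked, including part-time for economic reasons, counts as employed).
Unemployed = 72.41 thousand.
Labor force = 3,145.23 + 72.41 = 3,217.64 thousand.
Not in labor force = 655.69 + 263.60 + 28.81 + 208.62 + 172.27 = 1,328.99 thousand (those not working and not actively searching are outside the labor force — including those who want a job but have given up searching).
Civilian working-age population = 3,217.64 + 1,328.99 = 4,546.63 thousand.
Unemployment rate = 72.41 / 3,217.64 = 2.25%.
Labor force participation rate = 3,217.64 / 4,546.63 = 70.77%.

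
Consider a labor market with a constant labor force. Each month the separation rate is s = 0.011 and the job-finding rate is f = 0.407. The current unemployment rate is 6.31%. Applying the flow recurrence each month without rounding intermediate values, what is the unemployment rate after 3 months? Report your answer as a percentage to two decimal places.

With a fixed labor force, u_{t+1} = u_t + s·(1−u_t) − f·u_t = u_t·(1−s−f) + s.
Here 1−s−f = 0.582 and s = 0.011.
u_1 = 0.063100 × 0.582 + 0.011 = 0.047724.
u_2 = 0.047724 × 0.582 + 0.011 = 0.038775.
u_3 = 0.038775 × 0.582 + 0.011 = 0.033567.

Unemployment rate after three months ≈ 3.36%.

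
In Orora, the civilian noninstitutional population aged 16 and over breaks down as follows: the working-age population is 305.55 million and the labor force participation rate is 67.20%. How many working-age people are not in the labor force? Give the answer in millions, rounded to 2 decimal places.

Share not in the labor force = 1 − 0.6720 = 0.3280.
Not in labor force = 0.3280 × 305.55 ≈ 100.22 million.

About 100.22 million are not in the labor force.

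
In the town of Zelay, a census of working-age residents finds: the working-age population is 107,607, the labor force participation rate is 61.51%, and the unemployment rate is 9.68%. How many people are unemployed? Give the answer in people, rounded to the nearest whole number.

Labor force = 0.6151 × 107,607 = 66,189.
Unemployed = 0.0968 × 66,189 ≈ 6,407.

About 6,407 are unemployed.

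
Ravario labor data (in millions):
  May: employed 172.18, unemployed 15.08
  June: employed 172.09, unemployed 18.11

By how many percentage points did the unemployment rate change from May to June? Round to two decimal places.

May: labor force = 172.18 + 15.08 = 187.26; u = 15.08/187.26 = 8.05%.
June: labor force = 172.09 + 18.11 = 190.20; u = 18.11/190.20 = 9.52%.
Change = 9.52% − 8.05% = +1.47 pp.

The unemployment rate changed by +1.47 percentage points.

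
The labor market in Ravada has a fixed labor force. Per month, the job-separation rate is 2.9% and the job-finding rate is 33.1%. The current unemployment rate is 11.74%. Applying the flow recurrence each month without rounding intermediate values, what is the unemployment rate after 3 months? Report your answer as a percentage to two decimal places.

Unemployment rate after three months ≈ 9.02%.

With a fixed labor force, u_{t+1} = u_t + s·(1−u_t) − f·u_t = u_t·(1−s−f) + s.
Here 1−s−f = 0.640 and s = 0.029.
u_1 = 0.117400 × 0.640 + 0.029 = 0.104136.
u_2 = 0.104136 × 0.640 + 0.029 = 0.095647.
u_3 = 0.095647 × 0.640 + 0.029 = 0.090214.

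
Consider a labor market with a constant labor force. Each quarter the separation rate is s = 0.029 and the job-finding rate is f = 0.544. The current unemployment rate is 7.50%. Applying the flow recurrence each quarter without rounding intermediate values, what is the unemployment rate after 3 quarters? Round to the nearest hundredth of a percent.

Unemployment rate after three quarters ≈ 5.25%.

With a fixed labor force, u_{t+1} = u_t + s·(1−u_t) − f·u_t = u_t·(1−s−f) + s.
Here 1−s−f = 0.427 and s = 0.029.
u_1 = 0.075000 × 0.427 + 0.029 = 0.061025.
u_2 = 0.061025 × 0.427 + 0.029 = 0.055058.
u_3 = 0.055058 × 0.427 + 0.029 = 0.052510.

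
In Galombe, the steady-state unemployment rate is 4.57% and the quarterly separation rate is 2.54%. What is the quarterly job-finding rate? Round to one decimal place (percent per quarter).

From u* = s/(s+f): f = s·(1−u)/u.
f = 2.54 × (1 − 0.0457) / 0.0457 = 2.4239 / 0.0457 ≈ 53.0% per quarter.

Job-finding rate ≈ 53.0% per quarter.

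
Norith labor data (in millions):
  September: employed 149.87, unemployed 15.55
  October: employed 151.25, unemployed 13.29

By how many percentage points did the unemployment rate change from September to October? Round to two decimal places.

The unemployment rate changed by −1.32 percentage points.

September: labor force = 149.87 + 15.55 = 165.42; u = 15.55/165.42 = 9.40%.
October: labor force = 151.25 + 13.29 = 164.54; u = 13.29/164.54 = 8.08%.
Change = 8.08% − 9.40% = −1.32 pp.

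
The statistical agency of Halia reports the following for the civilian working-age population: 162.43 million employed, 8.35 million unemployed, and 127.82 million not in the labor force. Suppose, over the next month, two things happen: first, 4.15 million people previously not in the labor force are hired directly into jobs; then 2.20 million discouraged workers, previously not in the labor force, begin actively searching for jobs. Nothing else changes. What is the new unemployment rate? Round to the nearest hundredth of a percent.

New unemployment rate ≈ 5.96%.

Initially, labor force = 162.43 + 8.35 = 170.78 million, so u = 8.35/170.78 = 4.89%.
After the first change, employed and labor force both rise by 4.15; unemployed unchanged → E = 166.58, U = 8.35, labor force = 174.93 million.
After the second change, unemployed and labor force both rise by 2.20 → E = 166.58, U = 10.55, labor force = 177.13 million.
New unemployment rate = 10.55 / 177.13 = 5.96%.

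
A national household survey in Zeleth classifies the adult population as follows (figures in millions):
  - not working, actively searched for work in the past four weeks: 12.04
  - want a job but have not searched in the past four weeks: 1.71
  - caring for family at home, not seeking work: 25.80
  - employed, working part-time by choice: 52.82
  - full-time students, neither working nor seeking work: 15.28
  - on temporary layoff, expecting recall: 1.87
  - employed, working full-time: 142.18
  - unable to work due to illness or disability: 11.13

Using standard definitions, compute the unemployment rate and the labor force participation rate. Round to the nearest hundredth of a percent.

Unemployment rate ≈ 6.66%; labor force participation rate ≈ 79.48%.

Employed = 52.82 + 142.18 = 195.00 million.
Unemployed = 12.04 + 1.87 = 13.91 million (jobless and actively searching, or on temporary layoff).
Labor force = 195.00 + 13.91 = 208.91 million.
Not in labor force = 1.71 + 25.80 + 15.28 + 11.13 = 53.92 million (those not working and not actively searching are outside the labor force — including those who want a job but have given up searching).
Civilian working-age population = 208.91 + 53.92 = 262.83 million.
Unemployment rate = 13.91 / 208.91 = 6.66%.
Labor force participation rate = 208.91 / 262.83 = 79.48%.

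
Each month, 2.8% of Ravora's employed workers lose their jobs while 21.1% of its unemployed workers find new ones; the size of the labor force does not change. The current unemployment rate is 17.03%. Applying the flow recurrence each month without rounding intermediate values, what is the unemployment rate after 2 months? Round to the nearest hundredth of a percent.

With a fixed labor force, u_{t+1} = u_t + s·(1−u_t) − f·u_t = u_t·(1−s−f) + s.
Here 1−s−f = 0.761 and s = 0.028.
u_1 = 0.170300 × 0.761 + 0.028 = 0.157598.
u_2 = 0.157598 × 0.761 + 0.028 = 0.147932.

Unemployment rate after two months ≈ 14.79%.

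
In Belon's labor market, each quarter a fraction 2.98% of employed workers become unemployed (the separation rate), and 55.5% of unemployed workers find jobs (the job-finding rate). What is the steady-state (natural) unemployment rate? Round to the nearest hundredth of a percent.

At steady state the flows balance: s·E = f·U, so U/(E+U) = s/(s+f).
u* = 2.98 / (2.98 + 55.5) = 2.98 / 58.48 = 5.10%.

Steady-state unemployment rate ≈ 5.10%.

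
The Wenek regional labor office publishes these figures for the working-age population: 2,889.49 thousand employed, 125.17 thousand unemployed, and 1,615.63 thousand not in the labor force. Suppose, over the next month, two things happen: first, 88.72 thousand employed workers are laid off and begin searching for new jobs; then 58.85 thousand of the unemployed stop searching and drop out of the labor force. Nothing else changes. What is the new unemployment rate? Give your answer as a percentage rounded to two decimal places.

New unemployment rate ≈ 5.25%.

Initially, labor force = 2,889.49 + 125.17 = 3,014.66 thousand, so u = 125.17/3,014.66 = 4.15%.
After the first change, employed falls and unemployed rises by 88.72; labor force unchanged → E = 2,800.77, U = 213.89, labor force = 3,014.66 thousand.
After the second change, unemployed and labor force both fall by 58.85 → E = 2,800.77, U = 155.04, labor force = 2,955.81 thousand.
New unemployment rate = 155.04 / 2,955.81 = 5.25%.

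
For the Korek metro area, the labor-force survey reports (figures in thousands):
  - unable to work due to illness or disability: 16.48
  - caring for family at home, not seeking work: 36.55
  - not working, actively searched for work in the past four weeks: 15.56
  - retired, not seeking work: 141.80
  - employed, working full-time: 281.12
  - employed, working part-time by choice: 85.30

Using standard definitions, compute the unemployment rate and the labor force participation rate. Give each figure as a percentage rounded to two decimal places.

Unemployment rate ≈ 4.07%; labor force participation rate ≈ 66.22%.

Employed = 281.12 + 85.30 = 366.42 thousand.
Unemployed = 15.56 thousand.
Labor force = 366.42 + 15.56 = 381.98 thousand.
Not in labor force = 16.48 + 36.55 + 141.80 = 194.83 thousand (those not working and not actively searching are outside the labor force).
Civilian working-age population = 381.98 + 194.83 = 576.81 thousand.
Unemployment rate = 15.56 / 381.98 = 4.07%.
Labor force participation rate = 381.98 / 576.81 = 66.22%.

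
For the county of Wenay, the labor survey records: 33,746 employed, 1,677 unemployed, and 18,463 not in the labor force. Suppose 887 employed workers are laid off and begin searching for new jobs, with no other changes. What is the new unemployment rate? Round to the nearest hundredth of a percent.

New unemployment rate ≈ 7.24%.

Initially, labor force = 33,746 + 1,677 = 35,423, so u = 1,677/35,423 = 4.73%.
After the change, employed falls and unemployed rises by 887; labor force unchanged → E = 32,859, U = 2,564, labor force = 35,423.
New unemployment rate = 2,564 / 35,423 = 7.24%.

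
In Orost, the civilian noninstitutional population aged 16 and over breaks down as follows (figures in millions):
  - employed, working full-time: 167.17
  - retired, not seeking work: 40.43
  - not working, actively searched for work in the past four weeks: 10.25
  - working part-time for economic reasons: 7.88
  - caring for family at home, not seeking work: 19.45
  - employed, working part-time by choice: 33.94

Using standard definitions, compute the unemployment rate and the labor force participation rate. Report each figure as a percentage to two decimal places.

Employed = 167.17 + 7.88 + 33.94 = 208.99 million (anyone who worked, including part-time for economic reasons, counts as employed).
Unemployed = 10.25 million.
Labor force = 208.99 + 10.25 = 219.24 million.
Not in labor force = 40.43 + 19.45 = 59.88 million (those not working and not actively searching are outside the labor force).
Civilian working-age population = 219.24 + 59.88 = 279.12 million.
Unemployment rate = 10.25 / 219.24 = 4.68%.
Labor force participation rate = 219.24 / 279.12 = 78.55%.

Unemployment rate ≈ 4.68%; labor force participation rate ≈ 78.55%.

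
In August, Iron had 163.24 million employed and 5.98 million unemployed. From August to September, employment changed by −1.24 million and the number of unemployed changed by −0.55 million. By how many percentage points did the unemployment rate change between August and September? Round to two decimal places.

August: labor force = 163.24 + 5.98 = 169.22; u = 5.98/169.22 = 3.53%.
September: labor force = 162.00 + 5.43 = 167.43; u = 5.43/167.43 = 3.24%.
Change = 3.24% − 3.53% = −0.29 pp.

The unemployment rate changed by −0.29 percentage points.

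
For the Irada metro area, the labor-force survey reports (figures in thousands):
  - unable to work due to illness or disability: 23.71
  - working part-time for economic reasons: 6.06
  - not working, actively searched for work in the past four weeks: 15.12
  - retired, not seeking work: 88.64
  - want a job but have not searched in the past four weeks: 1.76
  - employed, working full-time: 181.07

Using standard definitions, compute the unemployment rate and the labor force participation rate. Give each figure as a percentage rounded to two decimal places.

Employed = 6.06 + 181.07 = 187.13 thousand (anyone who worked, including part-time for economic reasons, counts as employed).
Unemployed = 15.12 thousand.
Labor force = 187.13 + 15.12 = 202.25 thousand.
Not in labor force = 23.71 + 88.64 + 1.76 = 114.11 thousand (those not working and not actively searching are outside the labor force — including those who want a job but have given up searching).
Civilian working-age population = 202.25 + 114.11 = 316.36 thousand.
Unemployment rate = 15.12 / 202.25 = 7.48%.
Labor force participation rate = 202.25 / 316.36 = 63.93%.

Unemployment rate ≈ 7.48%; labor force participation rate ≈ 63.93%.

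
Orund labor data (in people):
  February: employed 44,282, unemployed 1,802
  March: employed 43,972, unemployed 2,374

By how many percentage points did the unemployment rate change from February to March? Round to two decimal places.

The unemployment rate changed by +1.21 percentage points.

February: labor force = 44,282 + 1,802 = 46,084; u = 1,802/46,084 = 3.91%.
March: labor force = 43,972 + 2,374 = 46,346; u = 2,374/46,346 = 5.12%.
Change = 5.12% − 3.91% = +1.21 pp.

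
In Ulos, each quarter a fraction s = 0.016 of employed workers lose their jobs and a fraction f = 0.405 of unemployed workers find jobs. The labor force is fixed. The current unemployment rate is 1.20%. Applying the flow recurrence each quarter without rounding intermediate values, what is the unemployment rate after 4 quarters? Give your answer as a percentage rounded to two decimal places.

With a fixed labor force, u_{t+1} = u_t + s·(1−u_t) − f·u_t = u_t·(1−s−f) + s.
Here 1−s−f = 0.579 and s = 0.016.
u_1 = 0.012000 × 0.579 + 0.016 = 0.022948.
u_2 = 0.022948 × 0.579 + 0.016 = 0.029287.
u_3 = 0.029287 × 0.579 + 0.016 = 0.032957.
u_4 = 0.032957 × 0.579 + 0.016 = 0.035082.

Unemployment rate after four quarters ≈ 3.51%.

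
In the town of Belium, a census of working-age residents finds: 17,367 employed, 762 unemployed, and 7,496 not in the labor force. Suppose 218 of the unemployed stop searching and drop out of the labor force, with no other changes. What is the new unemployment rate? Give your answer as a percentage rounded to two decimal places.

Initially, labor force = 17,367 + 762 = 18,129, so u = 762/18,129 = 4.20%.
After the change, unemployed and labor force both fall by 218 → E = 17,367, U = 544, labor force = 17,911.
New unemployment rate = 544 / 17,911 = 3.04%.

New unemployment rate ≈ 3.04%.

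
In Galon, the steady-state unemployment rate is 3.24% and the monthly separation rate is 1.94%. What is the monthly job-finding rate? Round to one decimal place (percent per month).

From u* = s/(s+f): f = s·(1−u)/u.
f = 1.94 × (1 − 0.0324) / 0.0324 = 1.8771 / 0.0324 ≈ 57.9% per month.

Job-finding rate ≈ 57.9% per month.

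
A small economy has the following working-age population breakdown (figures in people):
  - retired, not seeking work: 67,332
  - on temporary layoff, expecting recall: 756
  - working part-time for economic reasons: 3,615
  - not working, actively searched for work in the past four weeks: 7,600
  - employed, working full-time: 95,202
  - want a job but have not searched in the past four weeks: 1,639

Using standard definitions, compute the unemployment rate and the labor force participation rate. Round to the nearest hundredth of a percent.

Unemployment rate ≈ 7.80%; labor force participation rate ≈ 60.84%.

Employed = 3,615 + 95,202 = 98,817 (anyone who worked, including part-time for economic reasons, counts as employed).
Unemployed = 756 + 7,600 = 8,356 (jobless and actively searching, or on temporary layoff).
Labor force = 98,817 + 8,356 = 107,173.
Not in labor force = 67,332 + 1,639 = 68,971 (those not working and not actively searching are outside the labor force — including those who want a job but have given up searching).
Civilian working-age population = 107,173 + 68,971 = 176,144.
Unemployment rate = 8,356 / 107,173 = 7.80%.
Labor force participation rate = 107,173 / 176,144 = 60.84%.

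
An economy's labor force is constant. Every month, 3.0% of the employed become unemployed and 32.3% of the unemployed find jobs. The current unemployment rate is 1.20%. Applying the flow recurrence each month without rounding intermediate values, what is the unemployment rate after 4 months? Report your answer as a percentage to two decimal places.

With a fixed labor force, u_{t+1} = u_t + s·(1−u_t) − f·u_t = u_t·(1−s−f) + s.
Here 1−s−f = 0.647 and s = 0.030.
u_1 = 0.012000 × 0.647 + 0.030 = 0.037764.
u_2 = 0.037764 × 0.647 + 0.030 = 0.054433.
u_3 = 0.054433 × 0.647 + 0.030 = 0.065218.
u_4 = 0.065218 × 0.647 + 0.030 = 0.072196.

Unemployment rate after four months ≈ 7.22%.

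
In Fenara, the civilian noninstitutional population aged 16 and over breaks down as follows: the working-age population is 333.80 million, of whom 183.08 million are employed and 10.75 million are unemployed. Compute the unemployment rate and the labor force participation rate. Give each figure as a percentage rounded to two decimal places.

Unemployment rate ≈ 5.55%; labor force participation rate ≈ 58.07%.

Labor force = employed + unemployed = 183.08 + 10.75 = 193.83 million.
Unemployment rate = 10.75 / 193.83 = 5.55%.
Labor force participation rate = 193.83 / 333.80 = 58.07%.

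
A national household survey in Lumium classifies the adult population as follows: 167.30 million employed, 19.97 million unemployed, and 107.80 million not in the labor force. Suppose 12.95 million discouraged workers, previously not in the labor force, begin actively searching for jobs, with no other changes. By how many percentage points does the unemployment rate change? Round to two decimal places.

The unemployment rate changes by +5.78 percentage points.

Initially, labor force = 167.30 + 19.97 = 187.27 million, so u = 19.97/187.27 = 10.66%.
After the change, unemployed and labor force both rise by 12.95 → E = 167.30, U = 32.92, labor force = 200.22 million.
New unemployment rate = 32.92 / 200.22 = 16.44%.
Change = 16.44% − 10.66% = +5.78 percentage points.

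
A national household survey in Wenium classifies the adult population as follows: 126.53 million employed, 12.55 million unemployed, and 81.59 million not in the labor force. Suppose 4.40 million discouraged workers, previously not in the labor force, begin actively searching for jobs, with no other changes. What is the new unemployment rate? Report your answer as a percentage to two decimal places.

Initially, labor force = 126.53 + 12.55 = 139.08 million, so u = 12.55/139.08 = 9.02%.
After the change, unemployed and labor force both rise by 4.40 → E = 126.53, U = 16.95, labor force = 143.48 million.
New unemployment rate = 16.95 / 143.48 = 11.81%.

New unemployment rate ≈ 11.81%.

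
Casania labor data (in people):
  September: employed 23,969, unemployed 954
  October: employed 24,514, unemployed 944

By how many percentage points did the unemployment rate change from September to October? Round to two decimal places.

September: labor force = 23,969 + 954 = 24,923; u = 954/24,923 = 3.83%.
October: labor force = 24,514 + 944 = 25,458; u = 944/25,458 = 3.71%.
Change = 3.71% − 3.83% = −0.12 pp.

The unemployment rate changed by −0.12 percentage points.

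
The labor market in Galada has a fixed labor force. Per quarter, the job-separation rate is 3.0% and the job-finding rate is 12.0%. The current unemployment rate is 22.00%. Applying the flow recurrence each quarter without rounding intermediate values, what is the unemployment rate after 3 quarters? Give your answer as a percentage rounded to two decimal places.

With a fixed labor force, u_{t+1} = u_t + s·(1−u_t) − f·u_t = u_t·(1−s−f) + s.
Here 1−s−f = 0.850 and s = 0.030.
u_1 = 0.220000 × 0.850 + 0.030 = 0.217000.
u_2 = 0.217000 × 0.850 + 0.030 = 0.214450.
u_3 = 0.214450 × 0.850 + 0.030 = 0.212282.

Unemployment rate after three quarters ≈ 21.23%.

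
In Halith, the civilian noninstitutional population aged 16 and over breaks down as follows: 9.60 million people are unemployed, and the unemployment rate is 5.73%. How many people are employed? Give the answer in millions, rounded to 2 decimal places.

About 157.94 million are employed.

Labor force = U / u = 9.60 / 0.0573 ≈ 167.54 million.
Employed = labor force − unemployed = 167.54 − 9.60 = 157.94 million.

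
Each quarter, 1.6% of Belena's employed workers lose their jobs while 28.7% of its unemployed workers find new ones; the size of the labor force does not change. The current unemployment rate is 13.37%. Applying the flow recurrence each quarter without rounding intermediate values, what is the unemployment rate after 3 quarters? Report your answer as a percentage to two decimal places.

Unemployment rate after three quarters ≈ 8.02%.

With a fixed labor force, u_{t+1} = u_t + s·(1−u_t) − f·u_t = u_t·(1−s−f) + s.
Here 1−s−f = 0.697 and s = 0.016.
u_1 = 0.133700 × 0.697 + 0.016 = 0.109189.
u_2 = 0.109189 × 0.697 + 0.016 = 0.092105.
u_3 = 0.092105 × 0.697 + 0.016 = 0.080197.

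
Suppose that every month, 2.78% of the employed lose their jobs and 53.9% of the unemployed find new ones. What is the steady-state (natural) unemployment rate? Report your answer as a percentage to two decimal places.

At steady state the flows balance: s·E = f·U, so U/(E+U) = s/(s+f).
u* = 2.78 / (2.78 + 53.9) = 2.78 / 56.68 = 4.90%.

Steady-state unemployment rate ≈ 4.90%.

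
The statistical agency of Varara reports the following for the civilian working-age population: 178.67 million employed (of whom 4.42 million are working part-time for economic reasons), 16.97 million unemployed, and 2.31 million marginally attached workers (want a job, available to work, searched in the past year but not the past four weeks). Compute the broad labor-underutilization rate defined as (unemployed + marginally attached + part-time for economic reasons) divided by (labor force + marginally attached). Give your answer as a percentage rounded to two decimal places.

Labor force = 178.67 + 16.97 = 195.64 million.
Numerator = 16.97 + 2.31 + 4.42 = 23.70 million.
Denominator = 195.64 + 2.31 = 197.95 million.
Broad rate = 23.70 / 197.95 = 11.97%.

Broad underutilization rate ≈ 11.97%.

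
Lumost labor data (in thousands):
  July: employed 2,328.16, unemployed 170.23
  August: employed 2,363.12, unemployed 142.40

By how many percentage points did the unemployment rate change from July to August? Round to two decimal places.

July: labor force = 2,328.16 + 170.23 = 2,498.39; u = 170.23/2,498.39 = 6.81%.
August: labor force = 2,363.12 + 142.40 = 2,505.52; u = 142.40/2,505.52 = 5.68%.
Change = 5.68% − 6.81% = −1.13 pp.

The unemployment rate changed by −1.13 percentage points.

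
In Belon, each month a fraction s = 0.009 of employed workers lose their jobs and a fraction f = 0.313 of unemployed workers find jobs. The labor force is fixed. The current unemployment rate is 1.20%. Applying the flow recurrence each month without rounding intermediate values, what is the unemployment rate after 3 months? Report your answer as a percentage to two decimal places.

Unemployment rate after three months ≈ 2.30%.

With a fixed labor force, u_{t+1} = u_t + s·(1−u_t) − f·u_t = u_t·(1−s−f) + s.
Here 1−s−f = 0.678 and s = 0.009.
u_1 = 0.012000 × 0.678 + 0.009 = 0.017136.
u_2 = 0.017136 × 0.678 + 0.009 = 0.020618.
u_3 = 0.020618 × 0.678 + 0.009 = 0.022979.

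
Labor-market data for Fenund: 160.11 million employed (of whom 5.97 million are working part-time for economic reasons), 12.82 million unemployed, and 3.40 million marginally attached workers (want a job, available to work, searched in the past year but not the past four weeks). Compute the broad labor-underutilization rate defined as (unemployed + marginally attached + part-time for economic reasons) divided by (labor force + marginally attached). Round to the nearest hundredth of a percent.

Broad underutilization rate ≈ 12.58%.

Labor force = 160.11 + 12.82 = 172.93 million.
Numerator = 12.82 + 3.40 + 5.97 = 22.19 million.
Denominator = 172.93 + 3.40 = 176.33 million.
Broad rate = 22.19 / 176.33 = 12.58%.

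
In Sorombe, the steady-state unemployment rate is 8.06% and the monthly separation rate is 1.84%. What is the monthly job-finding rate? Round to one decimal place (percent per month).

From u* = s/(s+f): f = s·(1−u)/u.
f = 1.84 × (1 − 0.0806) / 0.0806 = 1.6917 / 0.0806 ≈ 21.0% per month.

Job-finding rate ≈ 21.0% per month.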